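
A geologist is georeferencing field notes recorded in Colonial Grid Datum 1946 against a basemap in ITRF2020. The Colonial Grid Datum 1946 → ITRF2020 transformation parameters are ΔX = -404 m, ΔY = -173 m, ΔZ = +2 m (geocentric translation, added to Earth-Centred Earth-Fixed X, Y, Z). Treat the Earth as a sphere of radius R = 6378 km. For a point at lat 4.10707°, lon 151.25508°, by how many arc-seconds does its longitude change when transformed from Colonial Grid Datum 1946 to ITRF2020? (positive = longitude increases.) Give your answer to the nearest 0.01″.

sin φ = 0.071621, cos φ = 0.997432, sin λ = 0.480911, cos λ = -0.876769.
East component: ΔE = −sin λ·ΔX + cos λ·ΔY = −(0.480911)(-404) + (-0.876769)(-173) = 345.97 m.
1° of latitude spans πR/180 = 111317 m; at latitude φ, 1° of longitude spans that × cos φ = 111031.2 m, so Δλ = 345.97 / 111031.2 × 3600 = 11.217″.

Δλ = 11.22″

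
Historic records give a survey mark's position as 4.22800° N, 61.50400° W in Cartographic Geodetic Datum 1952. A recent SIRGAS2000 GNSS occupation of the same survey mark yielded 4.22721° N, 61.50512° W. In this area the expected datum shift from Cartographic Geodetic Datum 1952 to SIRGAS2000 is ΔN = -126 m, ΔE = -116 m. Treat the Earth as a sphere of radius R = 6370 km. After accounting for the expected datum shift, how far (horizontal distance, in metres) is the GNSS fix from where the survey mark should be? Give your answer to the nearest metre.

Observed coordinate differences: Δφ = -0.00079°, Δλ = -0.00112°.
Converting to metres (1° lat = 111177 m, cos φ = 0.997279): observed ΔN = -87.8 m, observed ΔE = -124.2 m.
Subtracting the expected shift leaves a residual of -87.8 − (-126) = 38.2 m north and -124.2 − (-116) = -8.2 m east.
Residual distance = √(38.2² + (-8.2)²) = 39.0 m.

39 m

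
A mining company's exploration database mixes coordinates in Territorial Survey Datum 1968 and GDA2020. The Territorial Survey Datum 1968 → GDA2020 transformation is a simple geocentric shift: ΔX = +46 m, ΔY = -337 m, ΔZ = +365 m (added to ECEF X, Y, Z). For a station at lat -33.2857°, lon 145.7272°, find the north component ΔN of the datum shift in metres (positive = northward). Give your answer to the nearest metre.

The local north axis is (−sin φ cos λ, −sin φ sin λ, cos φ), giving ΔN = -20.862 − 104.152 + 305.120 = 180.11 m.

ΔN = 180 m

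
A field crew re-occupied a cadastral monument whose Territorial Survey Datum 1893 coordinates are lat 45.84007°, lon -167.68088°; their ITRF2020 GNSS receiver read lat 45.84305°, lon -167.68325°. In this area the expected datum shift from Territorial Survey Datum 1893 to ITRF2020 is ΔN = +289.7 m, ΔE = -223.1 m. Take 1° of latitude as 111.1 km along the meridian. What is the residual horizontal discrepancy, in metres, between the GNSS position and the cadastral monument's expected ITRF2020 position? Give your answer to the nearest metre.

57 m

Observed coordinate differences: Δφ = +0.00298°, Δλ = -0.00237°.
Converting to metres (1° lat = 111100 m, cos φ = 0.696664): observed ΔN = 331.1 m, observed ΔE = -183.4 m.
Subtracting the expected shift leaves a residual of 331.1 − (289.7) = 41.4 m north and -183.4 − (-223.1) = 39.7 m east.
Residual distance = √(41.4² + 39.7²) = 57.3 m.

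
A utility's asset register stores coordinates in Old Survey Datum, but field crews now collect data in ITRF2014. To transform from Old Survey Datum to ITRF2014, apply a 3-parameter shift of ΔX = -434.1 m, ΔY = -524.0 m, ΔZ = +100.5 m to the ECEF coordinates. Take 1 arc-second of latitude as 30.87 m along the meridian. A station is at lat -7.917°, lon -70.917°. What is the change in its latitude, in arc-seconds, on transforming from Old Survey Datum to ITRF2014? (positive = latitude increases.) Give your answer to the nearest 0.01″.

sin φ = -0.137738, cos φ = 0.990469, sin λ = -0.945046, cos λ = 0.326938.
North component: ΔN = −sin φ cos λ·ΔX − sin φ sin λ·ΔY + cos φ·ΔZ = −(-0.137738)(0.326938)(-434.1) − (-0.137738)(-0.945046)(-524.0) + (0.990469)(100.5) = 148.20 m.
1° of latitude spans 3600 × 30.87 = 111132 m, so Δφ = 148.20 / 111132 × 3600 = 4.801″.

Δφ = 4.80″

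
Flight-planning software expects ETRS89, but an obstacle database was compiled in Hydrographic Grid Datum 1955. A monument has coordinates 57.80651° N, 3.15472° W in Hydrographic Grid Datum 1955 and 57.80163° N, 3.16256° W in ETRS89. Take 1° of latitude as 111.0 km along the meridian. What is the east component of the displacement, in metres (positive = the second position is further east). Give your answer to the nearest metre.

Δφ = 57.80163° − 57.80651° = -0.00488°; Δλ = -3.16256° − -3.15472° = -0.00784°.
ΔN = Δφ × 111000 = -541.7 m; ΔE = Δλ × 111000 × cos(57.80651°) = -0.00784 × 111000 × 0.532780 = -463.6 m.

ΔE = -464 m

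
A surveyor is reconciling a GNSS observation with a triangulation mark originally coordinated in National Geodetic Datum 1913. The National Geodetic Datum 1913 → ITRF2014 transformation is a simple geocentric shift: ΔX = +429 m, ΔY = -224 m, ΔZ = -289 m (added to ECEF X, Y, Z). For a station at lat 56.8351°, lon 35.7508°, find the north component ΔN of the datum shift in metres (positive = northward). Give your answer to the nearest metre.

At φ = 56.8351°, λ = 35.7508°: sin φ = 0.837100, cos φ = 0.547051, sin λ = 0.584261, cos λ = 0.811566.
ΔN = −sin φ cos λ·ΔX − sin φ sin λ·ΔY + cos φ·ΔZ = −(0.837100)(0.811566)(429) − (0.837100)(0.584261)(-224) + (0.547051)(-289) = -339.99 m.

ΔN = -340 m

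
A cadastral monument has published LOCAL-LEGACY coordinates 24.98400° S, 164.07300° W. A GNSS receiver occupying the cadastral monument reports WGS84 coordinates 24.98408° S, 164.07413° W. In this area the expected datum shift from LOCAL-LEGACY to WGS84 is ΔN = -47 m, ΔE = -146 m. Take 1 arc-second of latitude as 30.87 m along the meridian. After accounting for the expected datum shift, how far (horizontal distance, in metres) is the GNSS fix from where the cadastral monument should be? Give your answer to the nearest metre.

Observed coordinate differences: Δφ = -0.00008°, Δλ = -0.00113°.
Converting to metres (1° lat = 111132 m, cos φ = 0.906426): observed ΔN = -8.9 m, observed ΔE = -113.8 m.
Subtracting the expected shift leaves a residual of -8.9 − (-47) = 38.1 m north and -113.8 − (-146) = 32.2 m east.
Residual distance = √(38.1² + 32.2²) = 49.9 m.

50 m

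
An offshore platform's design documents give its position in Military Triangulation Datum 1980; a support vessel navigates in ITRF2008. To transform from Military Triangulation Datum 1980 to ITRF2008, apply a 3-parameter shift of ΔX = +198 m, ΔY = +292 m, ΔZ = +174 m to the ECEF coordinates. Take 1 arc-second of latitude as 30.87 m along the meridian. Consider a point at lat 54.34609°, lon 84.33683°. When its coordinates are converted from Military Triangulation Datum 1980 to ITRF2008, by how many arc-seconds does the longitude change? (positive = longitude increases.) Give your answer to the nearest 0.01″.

Δλ = -9.35″

sin φ = 0.812553, cos φ = 0.582888, sin λ = 0.995119, cos λ = 0.098680.
East component: ΔE = −sin λ·ΔX + cos λ·ΔY = −(0.995119)(198) + (0.098680)(292) = -168.22 m.
1° of latitude spans 3600 × 30.87 = 111132 m; at latitude φ, 1° of longitude spans that × cos φ = 64777.5 m, so Δλ = -168.22 / 64777.5 × 3600 = -9.349″.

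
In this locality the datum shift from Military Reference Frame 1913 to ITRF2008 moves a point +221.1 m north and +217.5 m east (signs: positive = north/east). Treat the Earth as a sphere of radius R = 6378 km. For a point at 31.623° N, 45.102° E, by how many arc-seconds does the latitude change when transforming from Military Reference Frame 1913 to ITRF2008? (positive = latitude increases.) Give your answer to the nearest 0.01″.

Δφ = 7.15″

On a sphere of radius R, 1 rad of latitude = R, so Δφ = ΔN / R = 221.1 / 6378000 = 3.4666e-05 rad = 7.150″.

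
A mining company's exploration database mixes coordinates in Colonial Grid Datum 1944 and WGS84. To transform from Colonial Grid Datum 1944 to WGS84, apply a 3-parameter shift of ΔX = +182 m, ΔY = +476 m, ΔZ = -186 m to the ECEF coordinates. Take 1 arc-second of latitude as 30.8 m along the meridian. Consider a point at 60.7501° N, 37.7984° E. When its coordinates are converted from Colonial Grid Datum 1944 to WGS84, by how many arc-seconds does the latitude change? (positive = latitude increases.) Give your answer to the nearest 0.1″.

sin φ = 0.872497, cos φ = 0.488620, sin λ = 0.612885, cos λ = 0.790172.
North component: ΔN = −sin φ cos λ·ΔX − sin φ sin λ·ΔY + cos φ·ΔZ = −(0.872497)(0.790172)(182) − (0.872497)(0.612885)(476) + (0.488620)(-186) = -470.89 m.
1° of latitude spans 3600 × 30.80 = 110880 m, so Δφ = -470.89 / 110880 × 3600 = -15.289″.

Δφ = -15.3″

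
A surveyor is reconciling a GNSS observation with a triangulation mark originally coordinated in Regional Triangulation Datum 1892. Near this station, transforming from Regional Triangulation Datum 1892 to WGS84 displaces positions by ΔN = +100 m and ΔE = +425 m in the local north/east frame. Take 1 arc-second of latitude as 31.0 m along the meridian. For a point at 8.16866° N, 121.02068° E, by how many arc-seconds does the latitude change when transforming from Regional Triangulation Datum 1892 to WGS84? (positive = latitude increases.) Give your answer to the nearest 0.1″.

1″ of latitude = 31.00 m, so Δφ = 100.0 / 31.00 = 3.226″.

Δφ = 3.2″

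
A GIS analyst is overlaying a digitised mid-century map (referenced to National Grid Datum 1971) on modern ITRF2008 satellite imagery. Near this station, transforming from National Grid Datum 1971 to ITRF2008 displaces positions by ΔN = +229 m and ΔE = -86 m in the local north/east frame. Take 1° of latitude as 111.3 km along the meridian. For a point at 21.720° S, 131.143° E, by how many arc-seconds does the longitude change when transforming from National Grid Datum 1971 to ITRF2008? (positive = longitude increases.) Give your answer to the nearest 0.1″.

Δλ = -3.0″

At latitude -21.720°, cos φ = 0.929003.
1° of longitude at this latitude = 111.3 × cos φ = 103.40 km, so Δλ = -86.0 / 103398.1 = -0.0008317° = -2.994″.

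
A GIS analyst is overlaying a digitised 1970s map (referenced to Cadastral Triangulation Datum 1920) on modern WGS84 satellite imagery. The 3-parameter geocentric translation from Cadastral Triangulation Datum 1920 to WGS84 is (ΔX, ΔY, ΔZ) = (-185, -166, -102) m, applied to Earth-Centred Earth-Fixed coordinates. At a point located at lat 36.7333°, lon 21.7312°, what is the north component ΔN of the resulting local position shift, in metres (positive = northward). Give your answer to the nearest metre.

The local north axis is (−sin φ cos λ, −sin φ sin λ, cos φ), giving ΔN = 102.783 + 36.760 − 81.746 = 57.80 m.

ΔN = 58 m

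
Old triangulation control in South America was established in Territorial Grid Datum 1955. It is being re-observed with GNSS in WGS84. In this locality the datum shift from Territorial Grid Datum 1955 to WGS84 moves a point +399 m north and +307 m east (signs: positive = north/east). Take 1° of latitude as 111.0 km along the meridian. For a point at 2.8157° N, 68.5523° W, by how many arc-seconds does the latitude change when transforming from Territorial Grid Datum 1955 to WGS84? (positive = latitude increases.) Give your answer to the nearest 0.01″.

Δφ = 12.94″

1° of latitude = 111.0 km, so Δφ = 399.0 / 111000 = 0.0035946° = 12.941″.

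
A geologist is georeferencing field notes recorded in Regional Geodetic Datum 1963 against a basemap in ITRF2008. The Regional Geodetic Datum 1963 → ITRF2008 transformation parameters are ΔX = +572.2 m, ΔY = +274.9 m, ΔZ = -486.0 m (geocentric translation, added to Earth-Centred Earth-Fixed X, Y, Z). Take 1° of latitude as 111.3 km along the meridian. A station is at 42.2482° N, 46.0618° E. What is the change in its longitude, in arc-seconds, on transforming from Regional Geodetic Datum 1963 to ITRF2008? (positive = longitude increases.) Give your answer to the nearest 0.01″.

Δλ = -9.67″

sin φ = 0.672344, cos φ = 0.740239, sin λ = 0.720089, cos λ = 0.693882.
East component: ΔE = −sin λ·ΔX + cos λ·ΔY = −(0.720089)(572.2) + (0.693882)(274.9) = -221.29 m.
1° of latitude spans 111300 m; at latitude φ, 1° of longitude spans that × cos φ = 82388.6 m, so Δλ = -221.29 / 82388.6 × 3600 = -9.669″.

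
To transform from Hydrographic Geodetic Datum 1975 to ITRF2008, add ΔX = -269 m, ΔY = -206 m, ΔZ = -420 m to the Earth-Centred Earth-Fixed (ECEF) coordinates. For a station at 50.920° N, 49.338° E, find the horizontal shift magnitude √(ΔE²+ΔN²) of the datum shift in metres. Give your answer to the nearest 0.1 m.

The local east axis at (φ, λ) is (−sin λ, cos λ, 0), so ΔE = −sin(49.338°)·(-269) + cos(49.338°)·(-206) = 69.83 m.
The local north axis is (−sin φ cos λ, −sin φ sin λ, cos φ), giving ΔN = 136.063 + 121.303 − 264.770 = -7.40 m.
Horizontal magnitude = √(ΔE² + ΔN²) = √(69.83² + (-7.40)²) = 70.22 m.

70.2 m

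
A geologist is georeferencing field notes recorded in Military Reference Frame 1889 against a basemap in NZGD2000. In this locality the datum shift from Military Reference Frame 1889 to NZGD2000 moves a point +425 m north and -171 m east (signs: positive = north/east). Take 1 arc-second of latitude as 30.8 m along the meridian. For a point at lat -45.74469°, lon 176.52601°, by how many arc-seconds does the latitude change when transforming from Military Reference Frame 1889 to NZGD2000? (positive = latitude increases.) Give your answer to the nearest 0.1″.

Δφ = 13.8″

1″ of latitude = 30.80 m, so Δφ = 425.0 / 30.80 = 13.799″.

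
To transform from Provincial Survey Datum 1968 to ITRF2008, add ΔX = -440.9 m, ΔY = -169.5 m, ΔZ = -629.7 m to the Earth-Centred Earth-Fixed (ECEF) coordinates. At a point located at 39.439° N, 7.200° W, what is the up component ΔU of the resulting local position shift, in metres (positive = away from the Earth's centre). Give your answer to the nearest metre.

ΔU = -721 m

At φ = 39.439°, λ = -7.200°: sin φ = 0.635256, cos φ = 0.772301, sin λ = -0.125333, cos λ = 0.992115.
ΔU = cos φ cos λ·ΔX + cos φ sin λ·ΔY + sin φ·ΔZ = (0.772301)(0.992115)(-440.9) + (0.772301)(-0.125333)(-169.5) + (0.635256)(-629.7) = -721.44 m.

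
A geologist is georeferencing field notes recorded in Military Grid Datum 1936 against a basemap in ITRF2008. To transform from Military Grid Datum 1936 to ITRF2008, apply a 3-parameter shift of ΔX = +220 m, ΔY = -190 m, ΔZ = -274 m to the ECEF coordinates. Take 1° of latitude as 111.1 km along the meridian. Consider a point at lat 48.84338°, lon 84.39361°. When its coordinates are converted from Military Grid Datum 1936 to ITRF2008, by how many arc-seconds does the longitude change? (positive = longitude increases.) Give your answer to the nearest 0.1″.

sin φ = 0.752913, cos φ = 0.658120, sin λ = 0.995217, cos λ = 0.097694.
East component: ΔE = −sin λ·ΔX + cos λ·ΔY = −(0.995217)(220) + (0.097694)(-190) = -237.51 m.
1° of latitude spans 111100 m; at latitude φ, 1° of longitude spans that × cos φ = 73117.1 m, so Δλ = -237.51 / 73117.1 × 3600 = -11.694″.

Δλ = -11.7″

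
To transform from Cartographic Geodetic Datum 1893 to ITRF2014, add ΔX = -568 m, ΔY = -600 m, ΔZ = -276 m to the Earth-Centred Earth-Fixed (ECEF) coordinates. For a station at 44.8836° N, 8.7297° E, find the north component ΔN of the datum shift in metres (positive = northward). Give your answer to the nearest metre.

ΔN = 265 m

The local north axis is (−sin φ cos λ, −sin φ sin λ, cos φ), giving ΔN = 396.177 + 64.261 − 195.558 = 264.88 m.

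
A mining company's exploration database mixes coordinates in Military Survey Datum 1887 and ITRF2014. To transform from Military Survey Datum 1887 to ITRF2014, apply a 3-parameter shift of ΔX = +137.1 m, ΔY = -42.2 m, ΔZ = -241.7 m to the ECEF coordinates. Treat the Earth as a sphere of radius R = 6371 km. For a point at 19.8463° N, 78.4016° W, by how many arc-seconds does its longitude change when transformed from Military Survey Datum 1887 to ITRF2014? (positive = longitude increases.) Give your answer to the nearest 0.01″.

sin φ = 0.339498, cos φ = 0.940607, sin λ = -0.979581, cos λ = 0.201051.
East component: ΔE = −sin λ·ΔX + cos λ·ΔY = −(-0.979581)(137.1) + (0.201051)(-42.2) = 125.82 m.
1° of latitude spans πR/180 = 111195 m; at latitude φ, 1° of longitude spans that × cos φ = 104590.7 m, so Δλ = 125.82 / 104590.7 × 3600 = 4.331″.

Δλ = 4.33″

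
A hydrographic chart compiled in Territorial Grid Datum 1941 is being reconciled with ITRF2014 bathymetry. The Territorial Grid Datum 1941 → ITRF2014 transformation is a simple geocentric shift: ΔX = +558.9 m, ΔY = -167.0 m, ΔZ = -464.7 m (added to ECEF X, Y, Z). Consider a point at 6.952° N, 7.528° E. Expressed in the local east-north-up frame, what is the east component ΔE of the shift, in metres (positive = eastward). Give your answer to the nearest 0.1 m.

At φ = 6.952°, λ = 7.528°: sin φ = 0.121038, cos φ = 0.992648, sin λ = 0.131011, cos λ = 0.991381.
ΔE = −sin λ·ΔX + cos λ·ΔY = −(0.131011)·(558.9) + (0.991381)·(-167.0) = -238.78 m.

ΔE = -238.8 m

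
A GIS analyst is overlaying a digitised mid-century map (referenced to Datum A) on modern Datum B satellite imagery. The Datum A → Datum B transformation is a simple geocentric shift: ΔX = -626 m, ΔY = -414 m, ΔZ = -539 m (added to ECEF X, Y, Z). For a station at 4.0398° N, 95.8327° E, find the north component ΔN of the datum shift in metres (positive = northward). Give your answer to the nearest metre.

ΔN = -513 m

The local north axis is (−sin φ cos λ, −sin φ sin λ, cos φ), giving ΔN = -4.482 + 29.015 − 537.661 = -513.13 m.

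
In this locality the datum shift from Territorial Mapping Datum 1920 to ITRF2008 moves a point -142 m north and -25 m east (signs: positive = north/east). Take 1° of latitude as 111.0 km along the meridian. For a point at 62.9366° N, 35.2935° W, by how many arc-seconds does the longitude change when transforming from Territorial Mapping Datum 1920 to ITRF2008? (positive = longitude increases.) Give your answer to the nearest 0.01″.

Δλ = -1.78″

At latitude 62.9366°, cos φ = 0.454976.
1° of longitude at this latitude = 111.0 × cos φ = 50.50 km, so Δλ = -25.0 / 50502.4 = -0.0004950° = -1.782″.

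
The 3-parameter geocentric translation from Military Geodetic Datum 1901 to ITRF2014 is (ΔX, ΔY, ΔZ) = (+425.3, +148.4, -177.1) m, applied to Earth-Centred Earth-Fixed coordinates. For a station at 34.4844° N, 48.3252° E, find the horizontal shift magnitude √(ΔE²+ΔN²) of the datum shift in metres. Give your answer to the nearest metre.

429 m

At φ = 34.4844°, λ = 48.3252°: sin φ = 0.566182, cos φ = 0.824280, sin λ = 0.746931, cos λ = 0.664902.
ΔE = −sin λ·ΔX + cos λ·ΔY = −(0.746931)·(425.3) + (0.664902)·(148.4) = -219.00 m.
ΔN = −sin φ cos λ·ΔX − sin φ sin λ·ΔY + cos φ·ΔZ = −(0.566182)(0.664902)(425.3) − (0.566182)(0.746931)(148.4) + (0.824280)(-177.1) = -368.84 m.
Horizontal magnitude = √(ΔE² + ΔN²) = √((-219.00)² + (-368.84)²) = 428.96 m.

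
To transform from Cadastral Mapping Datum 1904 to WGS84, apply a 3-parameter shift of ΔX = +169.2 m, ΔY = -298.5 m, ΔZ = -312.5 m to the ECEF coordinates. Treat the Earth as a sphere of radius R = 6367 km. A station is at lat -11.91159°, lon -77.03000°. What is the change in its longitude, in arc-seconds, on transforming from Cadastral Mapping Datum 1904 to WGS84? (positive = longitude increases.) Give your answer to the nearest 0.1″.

Δλ = 3.2″

sin φ = -0.206402, cos φ = 0.978467, sin λ = -0.974488, cos λ = 0.224441.
East component: ΔE = −sin λ·ΔX + cos λ·ΔY = −(-0.974488)(169.2) + (0.224441)(-298.5) = 97.89 m.
1° of latitude spans πR/180 = 111125 m; at latitude φ, 1° of longitude spans that × cos φ = 108732.3 m, so Δλ = 97.89 / 108732.3 × 3600 = 3.241″.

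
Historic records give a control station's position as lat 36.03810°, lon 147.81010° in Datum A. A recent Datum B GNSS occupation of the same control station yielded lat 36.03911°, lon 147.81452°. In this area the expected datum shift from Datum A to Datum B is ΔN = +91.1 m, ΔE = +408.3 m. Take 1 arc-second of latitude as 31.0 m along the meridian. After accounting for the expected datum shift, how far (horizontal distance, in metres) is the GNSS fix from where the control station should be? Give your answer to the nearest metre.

Observed coordinate differences: Δφ = +0.00101°, Δλ = +0.00442°.
Converting to metres (1° lat = 111600 m, cos φ = 0.808626): observed ΔN = 112.7 m, observed ΔE = 398.9 m.
Subtracting the expected shift leaves a residual of 112.7 − (91.1) = 21.6 m north and 398.9 − (408.3) = -9.4 m east.
Residual distance = √(21.6² + (-9.4)²) = 23.6 m.

24 m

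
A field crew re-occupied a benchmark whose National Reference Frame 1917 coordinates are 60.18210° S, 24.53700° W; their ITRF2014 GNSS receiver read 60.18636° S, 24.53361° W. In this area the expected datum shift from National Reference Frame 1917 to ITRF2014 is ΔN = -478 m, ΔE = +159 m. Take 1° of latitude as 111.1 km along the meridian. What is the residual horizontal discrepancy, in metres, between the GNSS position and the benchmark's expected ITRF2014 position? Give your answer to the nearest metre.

Observed coordinate differences: Δφ = -0.00426°, Δλ = +0.00339°.
Converting to metres (1° lat = 111100 m, cos φ = 0.497245): observed ΔN = -473.3 m, observed ΔE = 187.3 m.
Subtracting the expected shift leaves a residual of -473.3 − (-478) = 4.7 m north and 187.3 − (159) = 28.3 m east.
Residual distance = √(4.7² + 28.3²) = 28.7 m.

29 m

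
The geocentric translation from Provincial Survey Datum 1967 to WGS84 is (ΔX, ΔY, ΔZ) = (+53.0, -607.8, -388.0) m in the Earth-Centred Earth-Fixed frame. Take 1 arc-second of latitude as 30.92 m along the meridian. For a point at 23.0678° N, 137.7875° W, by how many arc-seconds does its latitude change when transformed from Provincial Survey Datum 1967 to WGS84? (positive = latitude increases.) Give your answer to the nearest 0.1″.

Δφ = -16.2″

sin φ = 0.391820, cos φ = 0.920042, sin λ = -0.671882, cos λ = -0.740658.
North component: ΔN = −sin φ cos λ·ΔX − sin φ sin λ·ΔY + cos φ·ΔZ = −(0.391820)(-0.740658)(53.0) − (0.391820)(-0.671882)(-607.8) + (0.920042)(-388.0) = -501.60 m.
1° of latitude spans 3600 × 30.92 = 111312 m, so Δφ = -501.60 / 111312 × 3600 = -16.223″.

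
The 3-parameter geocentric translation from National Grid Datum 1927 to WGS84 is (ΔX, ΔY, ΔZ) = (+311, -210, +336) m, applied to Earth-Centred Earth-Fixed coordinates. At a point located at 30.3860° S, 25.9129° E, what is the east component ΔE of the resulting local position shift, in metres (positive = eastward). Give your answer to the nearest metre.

The local east axis at (φ, λ) is (−sin λ, cos λ, 0), so ΔE = −sin(25.9129°)·311 + cos(25.9129°)·(-210) = -324.79 m.

ΔE = -325 m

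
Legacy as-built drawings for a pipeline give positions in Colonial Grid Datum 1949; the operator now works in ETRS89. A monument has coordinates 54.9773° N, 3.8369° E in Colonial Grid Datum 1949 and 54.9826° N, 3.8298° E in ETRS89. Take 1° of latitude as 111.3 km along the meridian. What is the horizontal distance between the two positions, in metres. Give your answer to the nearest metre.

Δφ = 54.9826° − 54.9773° = +0.0053°; Δλ = 3.8298° − 3.8369° = -0.0071°.
ΔN = Δφ × 111300 = 589.9 m; ΔE = Δλ × 111300 × cos(54.9773°) = -0.0071 × 111300 × 0.573901 = -453.5 m.
Distance = √(ΔE² + ΔN²) = √((-453.5)² + 589.9²) = 744.1 m.

744 m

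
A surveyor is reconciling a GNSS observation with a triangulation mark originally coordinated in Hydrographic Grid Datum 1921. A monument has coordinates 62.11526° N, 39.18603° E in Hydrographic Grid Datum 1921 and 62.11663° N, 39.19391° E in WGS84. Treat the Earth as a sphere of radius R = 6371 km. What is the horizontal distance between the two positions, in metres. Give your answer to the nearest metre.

437 m

Δφ = 62.11663° − 62.11526° = +0.00137°; Δλ = 39.19391° − 39.18603° = +0.00788°.
1° along a meridian = πR/180 = 111195 m.
ΔN = Δφ × 111195 = 152.3 m; ΔE = Δλ × 111195 × cos(62.11526°) = +0.00788 × 111195 × 0.467694 = 409.8 m.
Distance = √(ΔE² + ΔN²) = √(409.8² + 152.3²) = 437.2 m.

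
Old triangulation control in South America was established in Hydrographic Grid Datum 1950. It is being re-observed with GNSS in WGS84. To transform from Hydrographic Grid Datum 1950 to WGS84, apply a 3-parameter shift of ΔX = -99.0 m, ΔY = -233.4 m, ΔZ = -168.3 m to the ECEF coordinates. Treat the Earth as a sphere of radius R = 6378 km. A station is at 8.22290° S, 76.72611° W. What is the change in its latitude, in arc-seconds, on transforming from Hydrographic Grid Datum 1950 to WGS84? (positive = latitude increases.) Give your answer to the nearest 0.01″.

sin φ = -0.143025, cos φ = 0.989719, sin λ = -0.973284, cos λ = 0.229606.
North component: ΔN = −sin φ cos λ·ΔX − sin φ sin λ·ΔY + cos φ·ΔZ = −(-0.143025)(0.229606)(-99.0) − (-0.143025)(-0.973284)(-233.4) + (0.989719)(-168.3) = -137.33 m.
1° of latitude spans πR/180 = 111317 m, so Δφ = -137.33 / 111317 × 3600 = -4.441″.

Δφ = -4.44″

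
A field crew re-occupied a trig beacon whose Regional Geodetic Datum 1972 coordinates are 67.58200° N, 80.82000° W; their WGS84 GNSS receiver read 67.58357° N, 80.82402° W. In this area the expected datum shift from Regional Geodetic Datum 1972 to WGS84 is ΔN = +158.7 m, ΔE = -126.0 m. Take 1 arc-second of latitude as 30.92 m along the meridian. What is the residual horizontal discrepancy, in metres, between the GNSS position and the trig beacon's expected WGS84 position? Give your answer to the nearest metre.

47 m

Observed coordinate differences: Δφ = +0.00157°, Δλ = -0.00402°.
Converting to metres (1° lat = 111312 m, cos φ = 0.381361): observed ΔN = 174.8 m, observed ΔE = -170.6 m.
Subtracting the expected shift leaves a residual of 174.8 − (158.7) = 16.1 m north and -170.6 − (-126.0) = -44.6 m east.
Residual distance = √(16.1² + (-44.6)²) = 47.4 m.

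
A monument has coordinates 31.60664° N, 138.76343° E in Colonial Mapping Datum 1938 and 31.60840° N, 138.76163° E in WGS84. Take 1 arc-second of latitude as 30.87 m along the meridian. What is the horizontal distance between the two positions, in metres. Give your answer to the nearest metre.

259 m

Δφ = 31.60840° − 31.60664° = +0.00176°; Δλ = 138.76163° − 138.76343° = -0.00180°.
1° of latitude = 3600 × 30.87 = 111132 m.
ΔN = Δφ × 111132 = 195.6 m; ΔE = Δλ × 111132 × cos(31.60664°) = -0.00180 × 111132 × 0.851666 = -170.4 m.
Distance = √(ΔE² + ΔN²) = √((-170.4)² + 195.6²) = 259.4 m.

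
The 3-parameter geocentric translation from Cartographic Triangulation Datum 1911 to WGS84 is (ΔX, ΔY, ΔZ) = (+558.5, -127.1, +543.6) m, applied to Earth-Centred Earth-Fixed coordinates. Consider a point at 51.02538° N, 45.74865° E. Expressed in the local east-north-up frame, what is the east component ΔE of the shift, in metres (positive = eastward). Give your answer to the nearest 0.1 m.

At φ = 51.02538°, λ = 45.74865°: sin φ = 0.777425, cos φ = 0.628976, sin λ = 0.716286, cos λ = 0.697807.
ΔE = −sin λ·ΔX + cos λ·ΔY = −(0.716286)·(558.5) + (0.697807)·(-127.1) = -488.74 m.

ΔE = -488.7 m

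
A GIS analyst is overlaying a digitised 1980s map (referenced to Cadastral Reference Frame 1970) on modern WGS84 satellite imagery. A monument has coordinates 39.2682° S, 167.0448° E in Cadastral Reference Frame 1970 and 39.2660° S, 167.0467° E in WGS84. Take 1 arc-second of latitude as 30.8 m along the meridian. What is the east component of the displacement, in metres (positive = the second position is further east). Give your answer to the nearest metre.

Δφ = -39.2660° − -39.2682° = +0.0022°; Δλ = 167.0467° − 167.0448° = +0.0019°.
1° of latitude = 3600 × 30.80 = 110880 m.
ΔN = Δφ × 110880 = 243.9 m; ΔE = Δλ × 110880 × cos(-39.2682°) = +0.0019 × 110880 × 0.774192 = 163.1 m.

ΔE = 163 m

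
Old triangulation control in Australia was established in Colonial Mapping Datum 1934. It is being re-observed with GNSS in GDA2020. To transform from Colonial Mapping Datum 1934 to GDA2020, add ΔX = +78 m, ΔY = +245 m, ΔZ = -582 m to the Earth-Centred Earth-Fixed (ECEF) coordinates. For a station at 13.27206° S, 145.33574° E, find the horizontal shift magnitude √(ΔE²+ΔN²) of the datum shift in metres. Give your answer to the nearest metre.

602 m

The local east axis at (φ, λ) is (−sin λ, cos λ, 0), so ΔE = −sin(145.33574°)·78 + cos(145.33574°)·245 = -245.88 m.
The local north axis is (−sin φ cos λ, −sin φ sin λ, cos φ), giving ΔN = -14.728 + 31.991 − 566.455 = -549.19 m.
Horizontal magnitude = √(ΔE² + ΔN²) = √((-245.88)² + (-549.19)²) = 601.72 m.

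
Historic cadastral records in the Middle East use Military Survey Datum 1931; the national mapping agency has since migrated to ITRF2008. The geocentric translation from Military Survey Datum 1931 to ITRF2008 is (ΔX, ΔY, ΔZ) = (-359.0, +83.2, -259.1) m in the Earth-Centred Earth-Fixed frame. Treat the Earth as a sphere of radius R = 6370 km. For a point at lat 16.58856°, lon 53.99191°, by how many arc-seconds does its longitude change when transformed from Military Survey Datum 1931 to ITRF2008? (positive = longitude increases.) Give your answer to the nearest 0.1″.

Δλ = 11.5″

sin φ = 0.285497, cos φ = 0.958380, sin λ = 0.808934, cos λ = 0.587899.
East component: ΔE = −sin λ·ΔX + cos λ·ΔY = −(0.808934)(-359.0) + (0.587899)(83.2) = 339.32 m.
1° of latitude spans πR/180 = 111177 m; at latitude φ, 1° of longitude spans that × cos φ = 106550.2 m, so Δλ = 339.32 / 106550.2 × 3600 = 11.465″.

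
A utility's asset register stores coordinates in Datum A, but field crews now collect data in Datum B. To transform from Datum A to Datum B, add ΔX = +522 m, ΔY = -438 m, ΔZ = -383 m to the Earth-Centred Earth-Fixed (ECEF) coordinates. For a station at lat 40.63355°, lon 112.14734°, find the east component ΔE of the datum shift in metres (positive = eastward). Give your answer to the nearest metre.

ΔE = -318 m

At φ = 40.63355°, λ = 112.14734°: sin φ = 0.651219, cos φ = 0.758890, sin λ = 0.926217, cos λ = -0.376990.
ΔE = −sin λ·ΔX + cos λ·ΔY = −(0.926217)·(522) + (-0.376990)·(-438) = -318.36 m.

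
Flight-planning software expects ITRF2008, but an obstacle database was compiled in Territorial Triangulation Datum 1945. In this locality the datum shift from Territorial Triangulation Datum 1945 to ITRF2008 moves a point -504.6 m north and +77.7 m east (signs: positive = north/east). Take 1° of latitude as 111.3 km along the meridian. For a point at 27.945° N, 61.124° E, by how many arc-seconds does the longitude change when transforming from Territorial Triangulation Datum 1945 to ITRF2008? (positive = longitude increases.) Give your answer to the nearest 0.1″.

Δλ = 2.8″

At latitude 27.945°, cos φ = 0.883398.
1° of longitude at this latitude = 111.3 × cos φ = 98.32 km, so Δλ = 77.7 / 98322.2 = 0.0007903° = 2.845″.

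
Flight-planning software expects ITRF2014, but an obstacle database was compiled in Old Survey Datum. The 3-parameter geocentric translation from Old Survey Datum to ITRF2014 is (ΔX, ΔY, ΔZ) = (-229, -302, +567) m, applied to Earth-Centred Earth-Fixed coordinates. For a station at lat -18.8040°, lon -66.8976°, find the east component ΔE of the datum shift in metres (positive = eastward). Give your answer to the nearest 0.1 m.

At φ = -18.8040°, λ = -66.8976°: sin φ = -0.322332, cos φ = 0.946627, sin λ = -0.919805, cos λ = 0.392376.
ΔE = −sin λ·ΔX + cos λ·ΔY = −(-0.919805)·(-229) + (0.392376)·(-302) = -329.13 m.

ΔE = -329.1 m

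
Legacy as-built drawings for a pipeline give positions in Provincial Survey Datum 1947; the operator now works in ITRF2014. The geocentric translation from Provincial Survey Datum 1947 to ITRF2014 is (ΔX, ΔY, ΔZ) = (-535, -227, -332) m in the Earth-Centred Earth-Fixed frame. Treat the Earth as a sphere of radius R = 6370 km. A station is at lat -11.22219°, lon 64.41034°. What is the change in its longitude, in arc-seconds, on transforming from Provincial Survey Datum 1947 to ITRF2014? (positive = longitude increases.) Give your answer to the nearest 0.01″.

sin φ = -0.194614, cos φ = 0.980880, sin λ = 0.901910, cos λ = 0.431923.
East component: ΔE = −sin λ·ΔX + cos λ·ΔY = −(0.901910)(-535) + (0.431923)(-227) = 384.48 m.
1° of latitude spans πR/180 = 111177 m; at latitude φ, 1° of longitude spans that × cos φ = 109051.7 m, so Δλ = 384.48 / 109051.7 × 3600 = 12.692″.

Δλ = 12.69″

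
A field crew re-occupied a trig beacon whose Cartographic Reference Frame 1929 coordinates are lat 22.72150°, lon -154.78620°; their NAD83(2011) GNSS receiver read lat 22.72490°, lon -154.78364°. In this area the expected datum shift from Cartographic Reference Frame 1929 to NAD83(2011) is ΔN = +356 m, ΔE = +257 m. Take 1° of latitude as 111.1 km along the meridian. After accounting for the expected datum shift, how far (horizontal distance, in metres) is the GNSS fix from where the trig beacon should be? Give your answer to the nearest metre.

22 m

Observed coordinate differences: Δφ = +0.00340°, Δλ = +0.00256°.
Converting to metres (1° lat = 111100 m, cos φ = 0.922393): observed ΔN = 377.7 m, observed ΔE = 262.3 m.
Subtracting the expected shift leaves a residual of 377.7 − (356) = 21.7 m north and 262.3 − (257) = 5.3 m east.
Residual distance = √(21.7² + 5.3²) = 22.4 m.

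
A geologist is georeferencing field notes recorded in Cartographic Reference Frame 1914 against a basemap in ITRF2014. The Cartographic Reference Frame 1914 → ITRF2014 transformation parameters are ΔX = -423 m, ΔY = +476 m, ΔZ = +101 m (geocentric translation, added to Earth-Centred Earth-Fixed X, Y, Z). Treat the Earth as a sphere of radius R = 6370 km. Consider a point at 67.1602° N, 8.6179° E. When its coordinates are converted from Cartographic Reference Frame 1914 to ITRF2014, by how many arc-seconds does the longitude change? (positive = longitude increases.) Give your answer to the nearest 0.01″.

Δλ = 44.55″

sin φ = 0.921594, cos φ = 0.388156, sin λ = 0.149844, cos λ = 0.988710.
East component: ΔE = −sin λ·ΔX + cos λ·ΔY = −(0.149844)(-423) + (0.988710)(476) = 534.01 m.
1° of latitude spans πR/180 = 111177 m; at latitude φ, 1° of longitude spans that × cos φ = 43154.2 m, so Δλ = 534.01 / 43154.2 × 3600 = 44.548″.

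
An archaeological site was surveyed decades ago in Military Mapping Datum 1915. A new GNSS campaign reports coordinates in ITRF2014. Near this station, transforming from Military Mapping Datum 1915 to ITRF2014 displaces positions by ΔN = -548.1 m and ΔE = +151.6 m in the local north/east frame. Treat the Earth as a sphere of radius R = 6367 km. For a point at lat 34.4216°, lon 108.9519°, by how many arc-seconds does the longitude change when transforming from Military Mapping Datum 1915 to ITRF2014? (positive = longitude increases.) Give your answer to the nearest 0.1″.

At latitude 34.4216°, cos φ = 0.824900.
One radian of longitude at latitude φ spans R cos φ, so Δλ = ΔE / (R cos φ) = 151.6 / (6367000 × 0.824900) = 2.8864e-05 rad = 5.954″.

Δλ = 6.0″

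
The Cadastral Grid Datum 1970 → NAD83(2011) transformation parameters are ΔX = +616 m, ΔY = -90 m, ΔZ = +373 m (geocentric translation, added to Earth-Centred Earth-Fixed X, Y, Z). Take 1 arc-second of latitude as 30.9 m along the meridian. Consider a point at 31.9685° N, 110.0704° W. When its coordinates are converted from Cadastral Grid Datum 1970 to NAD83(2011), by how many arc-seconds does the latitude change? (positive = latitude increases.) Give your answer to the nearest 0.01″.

sin φ = 0.529453, cos φ = 0.848339, sin λ = -0.939272, cos λ = -0.343174.
North component: ΔN = −sin φ cos λ·ΔX − sin φ sin λ·ΔY + cos φ·ΔZ = −(0.529453)(-0.343174)(616) − (0.529453)(-0.939272)(-90) + (0.848339)(373) = 383.60 m.
1° of latitude spans 3600 × 30.90 = 111240 m, so Δφ = 383.60 / 111240 × 3600 = 12.414″.

Δφ = 12.41″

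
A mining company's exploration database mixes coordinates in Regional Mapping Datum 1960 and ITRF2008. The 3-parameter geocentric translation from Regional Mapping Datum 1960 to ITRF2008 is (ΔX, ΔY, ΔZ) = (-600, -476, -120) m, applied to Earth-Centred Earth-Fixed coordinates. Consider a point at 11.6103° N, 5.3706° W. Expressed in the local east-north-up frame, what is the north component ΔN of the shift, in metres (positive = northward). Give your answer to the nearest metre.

ΔN = -6 m

At φ = 11.6103°, λ = -5.3706°: sin φ = 0.201254, cos φ = 0.979539, sin λ = -0.093597, cos λ = 0.995610.
ΔN = −sin φ cos λ·ΔX − sin φ sin λ·ΔY + cos φ·ΔZ = −(0.201254)(0.995610)(-600) − (0.201254)(-0.093597)(-476) + (0.979539)(-120) = -6.29 m.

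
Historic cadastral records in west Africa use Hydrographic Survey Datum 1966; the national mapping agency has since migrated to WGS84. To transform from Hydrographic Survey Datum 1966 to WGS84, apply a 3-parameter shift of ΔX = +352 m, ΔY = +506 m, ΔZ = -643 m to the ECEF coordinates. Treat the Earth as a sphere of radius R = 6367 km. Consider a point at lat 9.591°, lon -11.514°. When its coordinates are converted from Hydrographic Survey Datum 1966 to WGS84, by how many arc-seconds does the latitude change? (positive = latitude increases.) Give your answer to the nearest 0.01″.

Δφ = -21.86″

sin φ = 0.166614, cos φ = 0.986022, sin λ = -0.199607, cos λ = 0.979876.
North component: ΔN = −sin φ cos λ·ΔX − sin φ sin λ·ΔY + cos φ·ΔZ = −(0.166614)(0.979876)(352) − (0.166614)(-0.199607)(506) + (0.986022)(-643) = -674.65 m.
1° of latitude spans πR/180 = 111125 m, so Δφ = -674.65 / 111125 × 3600 = -21.856″.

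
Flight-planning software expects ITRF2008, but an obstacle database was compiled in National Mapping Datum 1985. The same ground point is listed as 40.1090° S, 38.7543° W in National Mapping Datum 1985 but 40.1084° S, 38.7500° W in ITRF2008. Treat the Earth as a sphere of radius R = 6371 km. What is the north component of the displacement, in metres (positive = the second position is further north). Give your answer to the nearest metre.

Δφ = -40.1084° − -40.1090° = +0.0006°; Δλ = -38.7500° − -38.7543° = +0.0043°.
1° along a meridian = πR/180 = 111195 m.
ΔN = Δφ × 111195 = 66.7 m; ΔE = Δλ × 111195 × cos(-40.1090°) = +0.0043 × 111195 × 0.764820 = 365.7 m.

ΔN = 67 m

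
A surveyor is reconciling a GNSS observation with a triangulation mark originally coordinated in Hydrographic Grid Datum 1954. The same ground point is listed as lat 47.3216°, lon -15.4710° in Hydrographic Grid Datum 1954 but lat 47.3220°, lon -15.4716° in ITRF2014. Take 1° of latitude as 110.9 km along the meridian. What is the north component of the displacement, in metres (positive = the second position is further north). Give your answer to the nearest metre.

ΔN = 44 m

Δφ = 47.3220° − 47.3216° = +0.0004°; Δλ = -15.4716° − -15.4710° = -0.0006°.
ΔN = Δφ × 110900 = 44.4 m; ΔE = Δλ × 110900 × cos(47.3216°) = -0.0006 × 110900 × 0.677883 = -45.1 m.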